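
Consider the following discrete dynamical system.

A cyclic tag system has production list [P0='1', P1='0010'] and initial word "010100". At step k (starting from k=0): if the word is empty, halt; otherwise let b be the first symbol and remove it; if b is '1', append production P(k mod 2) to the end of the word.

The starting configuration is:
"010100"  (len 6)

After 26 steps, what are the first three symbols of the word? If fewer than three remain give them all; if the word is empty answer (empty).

0) "010100"  (len 6)
1) "10100"  (len 5)
2) "01000010"  (len 8)
3) "1000010"  (len 7)
4) "0000100010"  (len 10)
5) "000100010"  (len 9)
6) "00100010"  (len 8)
7) "0100010"  (len 7)
8) "100010"  (len 6)
9) "000101"  (len 6)
10) "00101"  (len 5)
11) "0101"  (len 4)
12) "101"  (len 3)
13) "011"  (len 3)
14) "11"  (len 2)
15) "11"  (len 2)
16) "10010"  (len 5)
17) "00101"  (len 5)
18) "0101"  (len 4)
19) "101"  (len 3)
20) "010010"  (len 6)
21) "10010"  (len 5)
22) "00100010"  (len 8)
23) "0100010"  (len 7)
24) "100010"  (len 6)
25) "000101"  (len 6)
26) "00101"  (len 5)

001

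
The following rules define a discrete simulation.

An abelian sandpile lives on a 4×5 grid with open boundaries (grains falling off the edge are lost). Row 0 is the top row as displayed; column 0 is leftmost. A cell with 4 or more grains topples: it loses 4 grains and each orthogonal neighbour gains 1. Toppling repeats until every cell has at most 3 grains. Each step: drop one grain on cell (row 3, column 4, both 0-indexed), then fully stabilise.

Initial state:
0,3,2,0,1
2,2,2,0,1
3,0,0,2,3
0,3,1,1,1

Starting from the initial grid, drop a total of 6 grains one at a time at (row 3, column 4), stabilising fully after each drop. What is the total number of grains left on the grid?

28

k=0  0,3,2,0,1
2,2,2,0,1
3,0,0,2,3
0,3,1,1,1
k=1  0,3,2,0,1
2,2,2,0,1
3,0,0,2,3
0,3,1,1,2
k=2  0,3,2,0,1
2,2,2,0,1
3,0,0,2,3
0,3,1,1,3
k=3  0,3,2,0,1
2,2,2,0,2
3,0,0,3,0
0,3,1,2,1
k=4  0,3,2,0,1
2,2,2,0,2
3,0,0,3,0
0,3,1,2,2
k=5  0,3,2,0,1
2,2,2,0,2
3,0,0,3,0
0,3,1,2,3
k=6  0,3,2,0,1
2,2,2,0,2
3,0,0,3,1
0,3,1,3,0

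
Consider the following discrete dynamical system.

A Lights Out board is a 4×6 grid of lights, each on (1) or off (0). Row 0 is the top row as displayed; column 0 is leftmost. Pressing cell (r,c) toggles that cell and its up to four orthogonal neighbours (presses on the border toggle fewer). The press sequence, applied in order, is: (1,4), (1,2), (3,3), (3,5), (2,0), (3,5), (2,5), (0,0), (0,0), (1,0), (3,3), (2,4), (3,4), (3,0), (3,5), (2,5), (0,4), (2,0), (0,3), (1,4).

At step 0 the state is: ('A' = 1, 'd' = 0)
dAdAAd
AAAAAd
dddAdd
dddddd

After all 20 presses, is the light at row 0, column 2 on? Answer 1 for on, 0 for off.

0

t=0: dAdAAd
AAAAAd
dddAdd
dddddd
t=1: dAdAdd
AAAddA
dddAAd
dddddd
t=2: dAAAdd
AddAdA
ddAAAd
dddddd
t=3: dAAAdd
AddAdA
ddAdAd
ddAAAd
t=4: dAAAdd
AddAdA
ddAdAA
ddAAdA
t=5: dAAAdd
dddAdA
AAAdAA
AdAAdA
t=6: dAAAdd
dddAdA
AAAdAd
AdAAAd
t=7: dAAAdd
dddAdd
AAAddA
AdAAAA
t=8: AdAAdd
AddAdd
AAAddA
AdAAAA
t=9: dAAAdd
dddAdd
AAAddA
AdAAAA
t=10: AAAAdd
AAdAdd
dAAddA
AdAAAA
t=11: AAAAdd
AAdAdd
dAAAdA
AddddA
t=12: AAAAdd
AAdAAd
dAAdAd
AdddAA
t=13: AAAAdd
AAdAAd
dAAddd
AddAdd
t=14: AAAAdd
AAdAAd
AAAddd
dAdAdd
t=15: AAAAdd
AAdAAd
AAAddA
dAdAAA
t=16: AAAAdd
AAdAAA
AAAdAd
dAdAAd
t=17: AAAdAA
AAdAdA
AAAdAd
dAdAAd
t=18: AAAdAA
dAdAdA
ddAdAd
AAdAAd
t=19: AAdAdA
dAdddA
ddAdAd
AAdAAd
t=20: AAdAAA
dAdAAd
ddAddd
AAdAAd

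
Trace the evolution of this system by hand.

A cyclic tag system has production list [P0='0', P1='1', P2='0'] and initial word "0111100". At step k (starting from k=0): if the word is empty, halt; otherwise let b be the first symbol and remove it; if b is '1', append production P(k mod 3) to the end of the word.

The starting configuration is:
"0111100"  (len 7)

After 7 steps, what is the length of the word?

0) "0111100"  (len 7)
1) "111100"  (len 6)
2) "111001"  (len 6)
3) "110010"  (len 6)
4) "100100"  (len 6)
5) "001001"  (len 6)
6) "01001"  (len 5)
7) "1001"  (len 4)

4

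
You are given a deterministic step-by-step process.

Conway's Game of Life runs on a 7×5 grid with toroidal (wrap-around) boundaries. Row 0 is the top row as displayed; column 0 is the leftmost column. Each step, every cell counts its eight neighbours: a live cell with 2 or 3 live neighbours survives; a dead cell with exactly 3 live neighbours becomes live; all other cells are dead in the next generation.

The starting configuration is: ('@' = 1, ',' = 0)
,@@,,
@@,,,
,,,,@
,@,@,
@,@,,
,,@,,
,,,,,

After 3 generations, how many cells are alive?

t=0: ,@@,,
@@,,,
,,,,@
,@,@,
@,@,,
,,@,,
,,,,,
t=1: @@@,,
@@@,,
,@@,@
@@@@@
,,@@,
,@,,,
,@@,,
t=2: ,,,@,
,,,,@
,,,,,
,,,,,
,,,,,
,@,@,
,,,,,
t=3: ,,,,,
,,,,,
,,,,,
,,,,,
,,,,,
,,,,,
,,@,,

1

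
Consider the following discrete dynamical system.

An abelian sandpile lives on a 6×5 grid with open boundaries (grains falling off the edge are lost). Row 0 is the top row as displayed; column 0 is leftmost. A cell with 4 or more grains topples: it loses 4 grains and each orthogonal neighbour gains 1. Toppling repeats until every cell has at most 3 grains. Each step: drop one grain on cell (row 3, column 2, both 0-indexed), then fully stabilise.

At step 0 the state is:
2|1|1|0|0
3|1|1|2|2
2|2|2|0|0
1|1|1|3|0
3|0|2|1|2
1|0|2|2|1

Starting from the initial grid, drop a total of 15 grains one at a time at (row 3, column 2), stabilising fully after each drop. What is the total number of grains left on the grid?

52

0) 2|1|1|0|0
3|1|1|2|2
2|2|2|0|0
1|1|1|3|0
3|0|2|1|2
1|0|2|2|1
1) 2|1|1|0|0
3|1|1|2|2
2|2|2|0|0
1|1|2|3|0
3|0|2|1|2
1|0|2|2|1
2) 2|1|1|0|0
3|1|1|2|2
2|2|2|0|0
1|1|3|3|0
3|0|2|1|2
1|0|2|2|1
3) 2|1|1|0|0
3|1|1|2|2
2|2|3|1|0
1|2|1|0|1
3|0|3|2|2
1|0|2|2|1
4) 2|1|1|0|0
3|1|1|2|2
2|2|3|1|0
1|2|2|0|1
3|0|3|2|2
1|0|2|2|1
5) 2|1|1|0|0
3|1|1|2|2
2|2|3|1|0
1|2|3|0|1
3|0|3|2|2
1|0|2|2|1
6) 2|1|1|0|0
3|1|2|2|2
2|3|0|2|0
1|3|2|1|1
3|1|0|3|2
1|0|3|2|1
7) 2|1|1|0|0
3|1|2|2|2
2|3|0|2|0
1|3|3|1|1
3|1|0|3|2
1|0|3|2|1
8) 2|1|1|0|0
3|2|2|2|2
3|0|2|2|0
2|1|1|2|1
3|2|1|3|2
1|0|3|2|1
9) 2|1|1|0|0
3|2|2|2|2
3|0|2|2|0
2|1|2|2|1
3|2|1|3|2
1|0|3|2|1
10) 2|1|1|0|0
3|2|2|2|2
3|0|2|2|0
2|1|3|2|1
3|2|1|3|2
1|0|3|2|1
11) 2|1|1|0|0
3|2|2|2|2
3|0|3|2|0
2|2|0|3|1
3|2|2|3|2
1|0|3|2|1
12) 2|1|1|0|0
3|2|2|2|2
3|0|3|2|0
2|2|1|3|1
3|2|2|3|2
1|0|3|2|1
13) 2|1|1|0|0
3|2|2|2|2
3|0|3|2|0
2|2|2|3|1
3|2|2|3|2
1|0|3|2|1
14) 2|1|1|0|0
3|2|2|2|2
3|0|3|2|0
2|2|3|3|1
3|2|2|3|2
1|0|3|2|1
15) 2|1|1|0|0
3|2|3|3|2
3|1|1|0|1
2|3|3|2|2
3|3|1|2|3
1|1|1|0|2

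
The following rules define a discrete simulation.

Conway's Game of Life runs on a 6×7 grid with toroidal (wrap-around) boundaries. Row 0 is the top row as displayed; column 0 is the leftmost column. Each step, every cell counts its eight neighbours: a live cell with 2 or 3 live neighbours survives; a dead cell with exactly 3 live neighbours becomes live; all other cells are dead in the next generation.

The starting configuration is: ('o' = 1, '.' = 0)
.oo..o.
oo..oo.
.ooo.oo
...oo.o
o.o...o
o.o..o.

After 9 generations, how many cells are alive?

2

step 0: .oo..o.
oo..oo.
.ooo.oo
...oo.o
o.o...o
o.o..o.
step 1: ..oo.o.
.......
.o.....
....o..
o.o.o..
o.oo.o.
step 2: .ooo..o
..o....
.......
.o.o...
..o.ooo
.....o.
step 3: .ooo...
.ooo...
..o....
..oooo.
..ooooo
oo.....
step 4: ...o...
.......
.......
.o....o
o.....o
o....oo
step 5: ......o
.......
.......
......o
.o.....
o....o.
step 6: ......o
.......
.......
.......
o.....o
o.....o
step 7: o.....o
.......
.......
.......
o.....o
.....o.
step 8: ......o
.......
.......
.......
......o
.....o.
step 9: .......
.......
.......
.......
.......
.....oo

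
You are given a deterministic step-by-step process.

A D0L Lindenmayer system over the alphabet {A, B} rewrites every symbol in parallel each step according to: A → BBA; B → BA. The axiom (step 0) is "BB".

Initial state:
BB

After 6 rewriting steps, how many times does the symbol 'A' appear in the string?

140

gen 0: BB
gen 1: BABA
gen 2: BABBABABBA
gen 3: BABBABABABBABABBABABABBA
gen 4: BABBABABABBABABBABABBABABABBABABBABABABBABABBABABBABABABBA
gen 5: BABBABABABBABABBABABBABABABBABABBABABABBABABBABABABBABABBA…BABBABABBABABABBABABBABABABBABABBABABABBABABBABABBABABABBA  (len 140)
gen 6: BABBABABABBABABBABABBABABABBABABBABABABBABABBABABABBABABBA…BABBABABBABABABBABABBABABABBABABBABABABBABABBABABBABABABBA  (len 338)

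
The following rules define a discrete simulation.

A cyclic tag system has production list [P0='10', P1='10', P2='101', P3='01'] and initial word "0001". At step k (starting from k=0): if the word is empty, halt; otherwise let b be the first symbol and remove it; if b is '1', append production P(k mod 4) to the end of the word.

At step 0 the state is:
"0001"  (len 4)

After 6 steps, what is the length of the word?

step 0: "0001"  (len 4)
step 1: "001"  (len 3)
step 2: "01"  (len 2)
step 3: "1"  (len 1)
step 4: "01"  (len 2)
step 5: "1"  (len 1)
step 6: "10"  (len 2)

2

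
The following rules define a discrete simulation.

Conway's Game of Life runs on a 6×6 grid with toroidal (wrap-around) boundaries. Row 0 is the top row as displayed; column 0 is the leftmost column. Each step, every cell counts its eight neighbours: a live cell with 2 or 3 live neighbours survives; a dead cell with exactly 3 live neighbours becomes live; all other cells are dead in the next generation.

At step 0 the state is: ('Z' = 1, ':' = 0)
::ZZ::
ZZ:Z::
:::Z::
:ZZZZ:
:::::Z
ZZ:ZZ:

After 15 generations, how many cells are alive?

t=0: ::ZZ::
ZZ:Z::
:::Z::
:ZZZZ:
:::::Z
ZZ:ZZ:
t=1: :::::Z
:Z:ZZ:
Z:::::
::ZZZ:
:::::Z
ZZ:ZZZ
t=2: :Z::::
Z:::ZZ
:Z:::Z
:::ZZZ
:Z::::
::::::
t=3: Z::::Z
:Z::ZZ
:::Z::
::Z:ZZ
::::Z:
::::::
t=4: Z:::ZZ
::::ZZ
Z:ZZ::
::::ZZ
:::ZZZ
:::::Z
t=5: Z:::::
:Z::::
Z::Z::
Z:Z:::
Z::Z::
:::Z::
t=6: ::::::
ZZ::::
Z:Z:::
Z:ZZ:Z
:ZZZ::
::::::
t=7: ::::::
ZZ::::
::ZZ::
Z:::ZZ
ZZ:ZZ:
::Z:::
t=8: :Z::::
:ZZ:::
::ZZZ:
Z:::::
ZZZZZ:
:ZZZ::
t=9: Z::Z::
:Z::::
::ZZ::
Z:::::
Z:::ZZ
::::Z:
t=10: ::::::
:Z:Z::
:ZZ:::
ZZ:ZZ:
Z:::Z:
Z::ZZ:
t=11: ::ZZZ:
:Z::::
::::Z:
Z::ZZ:
Z:Z:::
:::ZZ:
t=12: ::Z:Z:
::Z:Z:
:::ZZZ
:Z:ZZ:
:ZZ:::
:Z::ZZ
t=13: :ZZ:Z:
::Z:::
:::::Z
ZZ:::Z
:Z:::Z
ZZ::ZZ
t=14: ::Z:Z:
:ZZZ::
:Z:::Z
:Z::ZZ
::Z:::
:::ZZ:
t=15: :Z::Z:
ZZ:ZZ:
:Z:Z:Z
:ZZ:ZZ
::Z::Z
::Z:Z:

17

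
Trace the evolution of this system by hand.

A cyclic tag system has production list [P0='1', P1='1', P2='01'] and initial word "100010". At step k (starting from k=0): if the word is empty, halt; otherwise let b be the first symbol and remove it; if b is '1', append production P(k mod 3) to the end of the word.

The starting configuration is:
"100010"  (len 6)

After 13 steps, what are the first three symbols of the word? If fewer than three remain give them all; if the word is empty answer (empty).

0) "100010"  (len 6)
1) "000101"  (len 6)
2) "00101"  (len 5)
3) "0101"  (len 4)
4) "101"  (len 3)
5) "011"  (len 3)
6) "11"  (len 2)
7) "11"  (len 2)
8) "11"  (len 2)
9) "101"  (len 3)
10) "011"  (len 3)
11) "11"  (len 2)
12) "101"  (len 3)
13) "011"  (len 3)

011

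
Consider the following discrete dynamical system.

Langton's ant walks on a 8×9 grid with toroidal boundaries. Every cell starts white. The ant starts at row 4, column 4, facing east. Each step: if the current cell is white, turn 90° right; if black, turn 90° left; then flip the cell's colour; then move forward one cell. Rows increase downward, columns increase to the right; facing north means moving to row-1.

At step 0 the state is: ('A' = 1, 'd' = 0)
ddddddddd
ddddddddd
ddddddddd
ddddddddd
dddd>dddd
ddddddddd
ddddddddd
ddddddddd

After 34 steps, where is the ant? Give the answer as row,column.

3,1

step 0: ddddddddd
ddddddddd
ddddddddd
ddddddddd
dddd>dddd
ddddddddd
ddddddddd
ddddddddd
step 1: ddddddddd
ddddddddd
ddddddddd
ddddddddd
ddddAdddd
ddddvdddd
ddddddddd
ddddddddd
step 2: ddddddddd
ddddddddd
ddddddddd
ddddddddd
ddddAdddd
ddd<Adddd
ddddddddd
ddddddddd
step 3: ddddddddd
ddddddddd
ddddddddd
ddddddddd
ddd^Adddd
dddAAdddd
ddddddddd
ddddddddd
step 4: ddddddddd
ddddddddd
ddddddddd
ddddddddd
dddA>dddd
dddAAdddd
ddddddddd
ddddddddd
step 5: ddddddddd
ddddddddd
ddddddddd
dddd^dddd
dddAddddd
dddAAdddd
ddddddddd
ddddddddd
step 6: ddddddddd
ddddddddd
ddddddddd
ddddA>ddd
dddAddddd
dddAAdddd
ddddddddd
ddddddddd
step 7: ddddddddd
ddddddddd
ddddddddd
ddddAAddd
dddAdvddd
dddAAdddd
ddddddddd
ddddddddd
step 8: ddddddddd
ddddddddd
ddddddddd
ddddAAddd
dddA<Addd
dddAAdddd
ddddddddd
ddddddddd
step 9: ddddddddd
ddddddddd
ddddddddd
dddd^Addd
dddAAAddd
dddAAdddd
ddddddddd
ddddddddd
step 10: ddddddddd
ddddddddd
ddddddddd
ddd<dAddd
dddAAAddd
dddAAdddd
ddddddddd
ddddddddd
step 11: ddddddddd
ddddddddd
ddd^ddddd
dddAdAddd
dddAAAddd
dddAAdddd
ddddddddd
ddddddddd
step 12: ddddddddd
ddddddddd
dddA>dddd
dddAdAddd
dddAAAddd
dddAAdddd
ddddddddd
ddddddddd
step 13: ddddddddd
ddddddddd
dddAAdddd
dddAvAddd
dddAAAddd
dddAAdddd
ddddddddd
ddddddddd
step 14: ddddddddd
ddddddddd
dddAAdddd
ddd<AAddd
dddAAAddd
dddAAdddd
ddddddddd
ddddddddd
step 15: ddddddddd
ddddddddd
dddAAdddd
ddddAAddd
dddvAAddd
dddAAdddd
ddddddddd
ddddddddd
step 16: ddddddddd
ddddddddd
dddAAdddd
ddddAAddd
dddd>Addd
dddAAdddd
ddddddddd
ddddddddd
step 17: ddddddddd
ddddddddd
dddAAdddd
dddd^Addd
dddddAddd
dddAAdddd
ddddddddd
ddddddddd
step 18: ddddddddd
ddddddddd
dddAAdddd
ddd<dAddd
dddddAddd
dddAAdddd
ddddddddd
ddddddddd
step 19: ddddddddd
ddddddddd
ddd^Adddd
dddAdAddd
dddddAddd
dddAAdddd
ddddddddd
ddddddddd
step 20: ddddddddd
ddddddddd
dd<dAdddd
dddAdAddd
dddddAddd
dddAAdddd
ddddddddd
ddddddddd
step 21: ddddddddd
dd^dddddd
ddAdAdddd
dddAdAddd
dddddAddd
dddAAdddd
ddddddddd
ddddddddd
step 22: ddddddddd
ddA>ddddd
ddAdAdddd
dddAdAddd
dddddAddd
dddAAdddd
ddddddddd
ddddddddd
step 23: ddddddddd
ddAAddddd
ddAvAdddd
dddAdAddd
dddddAddd
dddAAdddd
ddddddddd
ddddddddd
step 24: ddddddddd
ddAAddddd
dd<AAdddd
dddAdAddd
dddddAddd
dddAAdddd
ddddddddd
ddddddddd
step 25: ddddddddd
ddAAddddd
dddAAdddd
ddvAdAddd
dddddAddd
dddAAdddd
ddddddddd
ddddddddd
step 26: ddddddddd
ddAAddddd
dddAAdddd
d<AAdAddd
dddddAddd
dddAAdddd
ddddddddd
ddddddddd
step 27: ddddddddd
ddAAddddd
d^dAAdddd
dAAAdAddd
dddddAddd
dddAAdddd
ddddddddd
ddddddddd
step 28: ddddddddd
ddAAddddd
dA>AAdddd
dAAAdAddd
dddddAddd
dddAAdddd
ddddddddd
ddddddddd
step 29: ddddddddd
ddAAddddd
dAAAAdddd
dAvAdAddd
dddddAddd
dddAAdddd
ddddddddd
ddddddddd
step 30: ddddddddd
ddAAddddd
dAAAAdddd
dAd>dAddd
dddddAddd
dddAAdddd
ddddddddd
ddddddddd
step 31: ddddddddd
ddAAddddd
dAA^Adddd
dAdddAddd
dddddAddd
dddAAdddd
ddddddddd
ddddddddd
step 32: ddddddddd
ddAAddddd
dA<dAdddd
dAdddAddd
dddddAddd
dddAAdddd
ddddddddd
ddddddddd
step 33: ddddddddd
ddAAddddd
dAddAdddd
dAvddAddd
dddddAddd
dddAAdddd
ddddddddd
ddddddddd
step 34: ddddddddd
ddAAddddd
dAddAdddd
d<AddAddd
dddddAddd
dddAAdddd
ddddddddd
ddddddddd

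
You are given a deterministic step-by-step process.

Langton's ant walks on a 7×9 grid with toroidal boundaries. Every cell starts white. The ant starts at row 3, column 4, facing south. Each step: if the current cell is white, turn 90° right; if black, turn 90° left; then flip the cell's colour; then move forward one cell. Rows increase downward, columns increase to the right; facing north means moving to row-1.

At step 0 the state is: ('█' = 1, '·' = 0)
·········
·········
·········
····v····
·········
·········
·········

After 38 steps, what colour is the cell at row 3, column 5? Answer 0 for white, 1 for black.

0

gen 0: ·········
·········
·········
····v····
·········
·········
·········
gen 1: ·········
·········
·········
···<█····
·········
·········
·········
gen 2: ·········
·········
···^·····
···██····
·········
·········
·········
gen 3: ·········
·········
···█>····
···██····
·········
·········
·········
gen 4: ·········
·········
···██····
···█v····
·········
·········
·········
gen 5: ·········
·········
···██····
···█·>···
·········
·········
·········
gen 6: ·········
·········
···██····
···█·█···
·····v···
·········
·········
gen 7: ·········
·········
···██····
···█·█···
····<█···
·········
·········
gen 8: ·········
·········
···██····
···█^█···
····██···
·········
·········
gen 9: ·········
·········
···██····
···██>···
····██···
·········
·········
gen 10: ·········
·········
···██^···
···██····
····██···
·········
·········
gen 11: ·········
·········
···███>··
···██····
····██···
·········
·········
gen 12: ·········
·········
···████··
···██·v··
····██···
·········
·········
gen 13: ·········
·········
···████··
···██<█··
····██···
·········
·········
gen 14: ·········
·········
···██^█··
···████··
····██···
·········
·········
gen 15: ·········
·········
···█<·█··
···████··
····██···
·········
·········
gen 16: ·········
·········
···█··█··
···█v██··
····██···
·········
·········
gen 17: ·········
·········
···█··█··
···█·>█··
····██···
·········
·········
gen 18: ·········
·········
···█·^█··
···█··█··
····██···
·········
·········
gen 19: ·········
·········
···█·█>··
···█··█··
····██···
·········
·········
gen 20: ·········
······^··
···█·█···
···█··█··
····██···
·········
·········
gen 21: ·········
······█>·
···█·█···
···█··█··
····██···
·········
·········
gen 22: ·········
······██·
···█·█·v·
···█··█··
····██···
·········
·········
gen 23: ·········
······██·
···█·█<█·
···█··█··
····██···
·········
·········
gen 24: ·········
······^█·
···█·███·
···█··█··
····██···
·········
·········
gen 25: ·········
·····<·█·
···█·███·
···█··█··
····██···
·········
·········
gen 26: ·····^···
·····█·█·
···█·███·
···█··█··
····██···
·········
·········
gen 27: ·····█>··
·····█·█·
···█·███·
···█··█··
····██···
·········
·········
gen 28: ·····██··
·····█v█·
···█·███·
···█··█··
····██···
·········
·········
gen 29: ·····██··
·····<██·
···█·███·
···█··█··
····██···
·········
·········
gen 30: ·····██··
······██·
···█·v██·
···█··█··
····██···
·········
·········
gen 31: ·····██··
······██·
···█··>█·
···█··█··
····██···
·········
·········
gen 32: ·····██··
······^█·
···█···█·
···█··█··
····██···
·········
·········
gen 33: ·····██··
·····<·█·
···█···█·
···█··█··
····██···
·········
·········
gen 34: ·····^█··
·····█·█·
···█···█·
···█··█··
····██···
·········
·········
gen 35: ····<·█··
·····█·█·
···█···█·
···█··█··
····██···
·········
·········
gen 36: ····█·█··
·····█·█·
···█···█·
···█··█··
····██···
·········
····^····
gen 37: ····█·█··
·····█·█·
···█···█·
···█··█··
····██···
·········
····█>···
gen 38: ····█v█··
·····█·█·
···█···█·
···█··█··
····██···
·········
····██···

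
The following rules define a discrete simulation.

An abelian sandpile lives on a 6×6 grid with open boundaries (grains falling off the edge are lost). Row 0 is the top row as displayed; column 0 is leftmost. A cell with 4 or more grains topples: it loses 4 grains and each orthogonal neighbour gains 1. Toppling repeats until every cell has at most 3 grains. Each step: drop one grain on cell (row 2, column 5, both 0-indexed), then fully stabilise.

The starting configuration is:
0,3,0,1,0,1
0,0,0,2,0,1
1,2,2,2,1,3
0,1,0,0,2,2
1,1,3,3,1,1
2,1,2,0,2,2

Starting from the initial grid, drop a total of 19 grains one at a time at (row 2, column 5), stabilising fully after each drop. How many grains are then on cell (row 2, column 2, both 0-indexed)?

3

gen 0: 0,3,0,1,0,1
0,0,0,2,0,1
1,2,2,2,1,3
0,1,0,0,2,2
1,1,3,3,1,1
2,1,2,0,2,2
gen 1: 0,3,0,1,0,1
0,0,0,2,0,2
1,2,2,2,2,0
0,1,0,0,2,3
1,1,3,3,1,1
2,1,2,0,2,2
gen 2: 0,3,0,1,0,1
0,0,0,2,0,2
1,2,2,2,2,1
0,1,0,0,2,3
1,1,3,3,1,1
2,1,2,0,2,2
gen 3: 0,3,0,1,0,1
0,0,0,2,0,2
1,2,2,2,2,2
0,1,0,0,2,3
1,1,3,3,1,1
2,1,2,0,2,2
gen 4: 0,3,0,1,0,1
0,0,0,2,0,2
1,2,2,2,2,3
0,1,0,0,2,3
1,1,3,3,1,1
2,1,2,0,2,2
gen 5: 0,3,0,1,0,1
0,0,0,2,0,3
1,2,2,2,3,1
0,1,0,0,3,0
1,1,3,3,1,2
2,1,2,0,2,2
gen 6: 0,3,0,1,0,1
0,0,0,2,0,3
1,2,2,2,3,2
0,1,0,0,3,0
1,1,3,3,1,2
2,1,2,0,2,2
gen 7: 0,3,0,1,0,1
0,0,0,2,0,3
1,2,2,2,3,3
0,1,0,0,3,0
1,1,3,3,1,2
2,1,2,0,2,2
gen 8: 0,3,0,1,0,2
0,0,0,2,2,0
1,2,2,3,1,2
0,1,0,1,0,2
1,1,3,3,2,2
2,1,2,0,2,2
gen 9: 0,3,0,1,0,2
0,0,0,2,2,0
1,2,2,3,1,3
0,1,0,1,0,2
1,1,3,3,2,2
2,1,2,0,2,2
gen 10: 0,3,0,1,0,2
0,0,0,2,2,1
1,2,2,3,2,0
0,1,0,1,0,3
1,1,3,3,2,2
2,1,2,0,2,2
gen 11: 0,3,0,1,0,2
0,0,0,2,2,1
1,2,2,3,2,1
0,1,0,1,0,3
1,1,3,3,2,2
2,1,2,0,2,2
gen 12: 0,3,0,1,0,2
0,0,0,2,2,1
1,2,2,3,2,2
0,1,0,1,0,3
1,1,3,3,2,2
2,1,2,0,2,2
gen 13: 0,3,0,1,0,2
0,0,0,2,2,1
1,2,2,3,2,3
0,1,0,1,0,3
1,1,3,3,2,2
2,1,2,0,2,2
gen 14: 0,3,0,1,0,2
0,0,0,2,2,2
1,2,2,3,3,1
0,1,0,1,1,0
1,1,3,3,2,3
2,1,2,0,2,2
gen 15: 0,3,0,1,0,2
0,0,0,2,2,2
1,2,2,3,3,2
0,1,0,1,1,0
1,1,3,3,2,3
2,1,2,0,2,2
gen 16: 0,3,0,1,0,2
0,0,0,2,2,2
1,2,2,3,3,3
0,1,0,1,1,0
1,1,3,3,2,3
2,1,2,0,2,2
gen 17: 0,3,0,1,0,2
0,0,0,3,3,3
1,2,3,0,1,1
0,1,0,2,2,1
1,1,3,3,2,3
2,1,2,0,2,2
gen 18: 0,3,0,1,0,2
0,0,0,3,3,3
1,2,3,0,1,2
0,1,0,2,2,1
1,1,3,3,2,3
2,1,2,0,2,2
gen 19: 0,3,0,1,0,2
0,0,0,3,3,3
1,2,3,0,1,3
0,1,0,2,2,1
1,1,3,3,2,3
2,1,2,0,2,2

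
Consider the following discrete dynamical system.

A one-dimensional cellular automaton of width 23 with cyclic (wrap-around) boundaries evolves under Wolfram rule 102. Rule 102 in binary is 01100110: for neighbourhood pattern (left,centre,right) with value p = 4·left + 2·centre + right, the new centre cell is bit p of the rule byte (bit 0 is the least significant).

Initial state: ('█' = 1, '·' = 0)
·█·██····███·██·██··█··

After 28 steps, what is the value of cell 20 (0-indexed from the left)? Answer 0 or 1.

0) ·█·██····███·██·██··█··
1) ███·█···█··██·██·█·██··
2) ··███··██·█·██·████·█·█
3) ·█··█·█·████·██···█████
4) ██·█████···██·█··█····█
5) ·██····█··█·███·██···█·
6) █·█···██·███··██·█··██·
7) ███··█·██··█·█·███·█·██
8) ··█·███·█·█████··████··
9) ·███··████····█·█···█··
10) █··█·█···█···████··██··
11) █·████··██··█···█·█·█·█
12) ██···█·█·█·██··███████·
13) ·█··███████·█·█······██
14) ██·█······█████·····█·█
15) ·███·····█····█····███·
16) █··█····██···██···█··█·
17) █·██···█·█··█·█··██·███
18) ██·█··████·████·█·██···
19) ·███·█···██···████·█··█
20) █··███··█·█··█···███·██
21) █·█··█·████·██··█··██··
22) ███·███···██·█·██·█·█·█
23) ··██··█··█·████·██████·
24) ·█·█·██·███···██·····█·
25) █████·██··█··█·█····██·
26) ····██·█·██·████···█·██
27) ···█·████·██···█··███·█
28) ··███···██·█··██·█··███

1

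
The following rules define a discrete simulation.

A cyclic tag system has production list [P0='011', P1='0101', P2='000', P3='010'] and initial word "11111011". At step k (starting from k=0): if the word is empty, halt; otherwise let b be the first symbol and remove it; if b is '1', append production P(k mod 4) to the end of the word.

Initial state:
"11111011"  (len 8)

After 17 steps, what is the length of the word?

t=0: "11111011"  (len 8)
t=1: "1111011011"  (len 10)
t=2: "1110110110101"  (len 13)
t=3: "110110110101000"  (len 15)
t=4: "10110110101000010"  (len 17)
t=5: "0110110101000010011"  (len 19)
t=6: "110110101000010011"  (len 18)
t=7: "10110101000010011000"  (len 20)
t=8: "0110101000010011000010"  (len 22)
t=9: "110101000010011000010"  (len 21)
t=10: "101010000100110000100101"  (len 24)
t=11: "01010000100110000100101000"  (len 26)
t=12: "1010000100110000100101000"  (len 25)
t=13: "010000100110000100101000011"  (len 27)
t=14: "10000100110000100101000011"  (len 26)
t=15: "0000100110000100101000011000"  (len 28)
t=16: "000100110000100101000011000"  (len 27)
t=17: "00100110000100101000011000"  (len 26)

26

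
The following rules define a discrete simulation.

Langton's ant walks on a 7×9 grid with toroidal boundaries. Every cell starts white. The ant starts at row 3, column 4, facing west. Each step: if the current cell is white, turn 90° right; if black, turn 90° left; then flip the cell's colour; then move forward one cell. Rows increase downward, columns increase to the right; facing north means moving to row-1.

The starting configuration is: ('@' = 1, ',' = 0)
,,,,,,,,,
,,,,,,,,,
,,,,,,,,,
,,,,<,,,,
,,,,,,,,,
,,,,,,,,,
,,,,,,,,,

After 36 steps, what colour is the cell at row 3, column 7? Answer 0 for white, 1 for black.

t=0: ,,,,,,,,,
,,,,,,,,,
,,,,,,,,,
,,,,<,,,,
,,,,,,,,,
,,,,,,,,,
,,,,,,,,,
t=1: ,,,,,,,,,
,,,,,,,,,
,,,,^,,,,
,,,,@,,,,
,,,,,,,,,
,,,,,,,,,
,,,,,,,,,
t=2: ,,,,,,,,,
,,,,,,,,,
,,,,@>,,,
,,,,@,,,,
,,,,,,,,,
,,,,,,,,,
,,,,,,,,,
t=3: ,,,,,,,,,
,,,,,,,,,
,,,,@@,,,
,,,,@v,,,
,,,,,,,,,
,,,,,,,,,
,,,,,,,,,
t=4: ,,,,,,,,,
,,,,,,,,,
,,,,@@,,,
,,,,<@,,,
,,,,,,,,,
,,,,,,,,,
,,,,,,,,,
t=5: ,,,,,,,,,
,,,,,,,,,
,,,,@@,,,
,,,,,@,,,
,,,,v,,,,
,,,,,,,,,
,,,,,,,,,
t=6: ,,,,,,,,,
,,,,,,,,,
,,,,@@,,,
,,,,,@,,,
,,,<@,,,,
,,,,,,,,,
,,,,,,,,,
t=7: ,,,,,,,,,
,,,,,,,,,
,,,,@@,,,
,,,^,@,,,
,,,@@,,,,
,,,,,,,,,
,,,,,,,,,
t=8: ,,,,,,,,,
,,,,,,,,,
,,,,@@,,,
,,,@>@,,,
,,,@@,,,,
,,,,,,,,,
,,,,,,,,,
t=9: ,,,,,,,,,
,,,,,,,,,
,,,,@@,,,
,,,@@@,,,
,,,@v,,,,
,,,,,,,,,
,,,,,,,,,
t=10: ,,,,,,,,,
,,,,,,,,,
,,,,@@,,,
,,,@@@,,,
,,,@,>,,,
,,,,,,,,,
,,,,,,,,,
t=11: ,,,,,,,,,
,,,,,,,,,
,,,,@@,,,
,,,@@@,,,
,,,@,@,,,
,,,,,v,,,
,,,,,,,,,
t=12: ,,,,,,,,,
,,,,,,,,,
,,,,@@,,,
,,,@@@,,,
,,,@,@,,,
,,,,<@,,,
,,,,,,,,,
t=13: ,,,,,,,,,
,,,,,,,,,
,,,,@@,,,
,,,@@@,,,
,,,@^@,,,
,,,,@@,,,
,,,,,,,,,
t=14: ,,,,,,,,,
,,,,,,,,,
,,,,@@,,,
,,,@@@,,,
,,,@@>,,,
,,,,@@,,,
,,,,,,,,,
t=15: ,,,,,,,,,
,,,,,,,,,
,,,,@@,,,
,,,@@^,,,
,,,@@,,,,
,,,,@@,,,
,,,,,,,,,
t=16: ,,,,,,,,,
,,,,,,,,,
,,,,@@,,,
,,,@<,,,,
,,,@@,,,,
,,,,@@,,,
,,,,,,,,,
t=17: ,,,,,,,,,
,,,,,,,,,
,,,,@@,,,
,,,@,,,,,
,,,@v,,,,
,,,,@@,,,
,,,,,,,,,
t=18: ,,,,,,,,,
,,,,,,,,,
,,,,@@,,,
,,,@,,,,,
,,,@,>,,,
,,,,@@,,,
,,,,,,,,,
t=19: ,,,,,,,,,
,,,,,,,,,
,,,,@@,,,
,,,@,,,,,
,,,@,@,,,
,,,,@v,,,
,,,,,,,,,
t=20: ,,,,,,,,,
,,,,,,,,,
,,,,@@,,,
,,,@,,,,,
,,,@,@,,,
,,,,@,>,,
,,,,,,,,,
t=21: ,,,,,,,,,
,,,,,,,,,
,,,,@@,,,
,,,@,,,,,
,,,@,@,,,
,,,,@,@,,
,,,,,,v,,
t=22: ,,,,,,,,,
,,,,,,,,,
,,,,@@,,,
,,,@,,,,,
,,,@,@,,,
,,,,@,@,,
,,,,,<@,,
t=23: ,,,,,,,,,
,,,,,,,,,
,,,,@@,,,
,,,@,,,,,
,,,@,@,,,
,,,,@^@,,
,,,,,@@,,
t=24: ,,,,,,,,,
,,,,,,,,,
,,,,@@,,,
,,,@,,,,,
,,,@,@,,,
,,,,@@>,,
,,,,,@@,,
t=25: ,,,,,,,,,
,,,,,,,,,
,,,,@@,,,
,,,@,,,,,
,,,@,@^,,
,,,,@@,,,
,,,,,@@,,
t=26: ,,,,,,,,,
,,,,,,,,,
,,,,@@,,,
,,,@,,,,,
,,,@,@@>,
,,,,@@,,,
,,,,,@@,,
t=27: ,,,,,,,,,
,,,,,,,,,
,,,,@@,,,
,,,@,,,,,
,,,@,@@@,
,,,,@@,v,
,,,,,@@,,
t=28: ,,,,,,,,,
,,,,,,,,,
,,,,@@,,,
,,,@,,,,,
,,,@,@@@,
,,,,@@<@,
,,,,,@@,,
t=29: ,,,,,,,,,
,,,,,,,,,
,,,,@@,,,
,,,@,,,,,
,,,@,@^@,
,,,,@@@@,
,,,,,@@,,
t=30: ,,,,,,,,,
,,,,,,,,,
,,,,@@,,,
,,,@,,,,,
,,,@,<,@,
,,,,@@@@,
,,,,,@@,,
t=31: ,,,,,,,,,
,,,,,,,,,
,,,,@@,,,
,,,@,,,,,
,,,@,,,@,
,,,,@v@@,
,,,,,@@,,
t=32: ,,,,,,,,,
,,,,,,,,,
,,,,@@,,,
,,,@,,,,,
,,,@,,,@,
,,,,@,>@,
,,,,,@@,,
t=33: ,,,,,,,,,
,,,,,,,,,
,,,,@@,,,
,,,@,,,,,
,,,@,,^@,
,,,,@,,@,
,,,,,@@,,
t=34: ,,,,,,,,,
,,,,,,,,,
,,,,@@,,,
,,,@,,,,,
,,,@,,@>,
,,,,@,,@,
,,,,,@@,,
t=35: ,,,,,,,,,
,,,,,,,,,
,,,,@@,,,
,,,@,,,^,
,,,@,,@,,
,,,,@,,@,
,,,,,@@,,
t=36: ,,,,,,,,,
,,,,,,,,,
,,,,@@,,,
,,,@,,,@>
,,,@,,@,,
,,,,@,,@,
,,,,,@@,,

1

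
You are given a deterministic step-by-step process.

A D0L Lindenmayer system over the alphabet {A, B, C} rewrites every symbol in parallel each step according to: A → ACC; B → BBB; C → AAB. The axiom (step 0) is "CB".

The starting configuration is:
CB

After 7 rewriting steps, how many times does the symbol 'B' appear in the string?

step 0: CB
step 1: AABBBB
step 2: ACCACCBBBBBBBBBBBB
step 3: ACCAABAABACCAABAABBBBBBBBBBBBBBBBBBBBBBBBBBBBBBBBBBBBB
step 4: ACCAABAABACCACCBBBACCACCBBBACCAABAABACCACCBBBACCACCBBBBBBB…BBBBBBBBBBBBBBBBBBBBBBBBBBBBBBBBBBBBBBBBBBBBBBBBBBBBBBBBBB  (len 162)
step 5: ACCAABAABACCACCBBBACCACCBBBACCAABAABACCAABAABBBBBBBBBBACCA…BBBBBBBBBBBBBBBBBBBBBBBBBBBBBBBBBBBBBBBBBBBBBBBBBBBBBBBBBB  (len 486)
step 6: ACCAABAABACCACCBBBACCACCBBBACCAABAABACCAABAABBBBBBBBBBACCA…BBBBBBBBBBBBBBBBBBBBBBBBBBBBBBBBBBBBBBBBBBBBBBBBBBBBBBBBBB  (len 1458)
step 7: ACCAABAABACCACCBBBACCACCBBBACCAABAABACCAABAABBBBBBBBBBACCA…BBBBBBBBBBBBBBBBBBBBBBBBBBBBBBBBBBBBBBBBBBBBBBBBBBBBBBBBBB  (len 4374)

3752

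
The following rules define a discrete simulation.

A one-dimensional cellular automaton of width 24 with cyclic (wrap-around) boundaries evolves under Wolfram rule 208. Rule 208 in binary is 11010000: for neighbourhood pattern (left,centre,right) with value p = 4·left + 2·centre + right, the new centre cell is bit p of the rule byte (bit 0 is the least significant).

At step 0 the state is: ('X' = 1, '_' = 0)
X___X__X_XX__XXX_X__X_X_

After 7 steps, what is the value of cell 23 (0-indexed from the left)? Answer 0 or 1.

0

t=0: X___X__X_XX__XXX_X__X_X_
t=1: _X___X____XX__XX__X_____
t=2: __X___X____XX__XX__X____
t=3: ___X___X____XX__XX__X___
t=4: ____X___X____XX__XX__X__
t=5: _____X___X____XX__XX__X_
t=6: ______X___X____XX__XX__X
t=7: X______X___X____XX__XX__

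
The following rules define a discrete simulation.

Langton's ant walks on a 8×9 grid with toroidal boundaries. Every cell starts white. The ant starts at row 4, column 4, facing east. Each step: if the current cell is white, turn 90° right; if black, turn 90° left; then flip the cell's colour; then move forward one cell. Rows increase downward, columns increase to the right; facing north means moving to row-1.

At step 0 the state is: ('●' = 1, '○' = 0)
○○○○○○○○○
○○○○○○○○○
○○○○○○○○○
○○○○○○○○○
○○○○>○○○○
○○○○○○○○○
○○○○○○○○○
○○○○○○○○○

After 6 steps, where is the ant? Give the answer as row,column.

[0] ○○○○○○○○○
○○○○○○○○○
○○○○○○○○○
○○○○○○○○○
○○○○>○○○○
○○○○○○○○○
○○○○○○○○○
○○○○○○○○○
[1] ○○○○○○○○○
○○○○○○○○○
○○○○○○○○○
○○○○○○○○○
○○○○●○○○○
○○○○v○○○○
○○○○○○○○○
○○○○○○○○○
[2] ○○○○○○○○○
○○○○○○○○○
○○○○○○○○○
○○○○○○○○○
○○○○●○○○○
○○○<●○○○○
○○○○○○○○○
○○○○○○○○○
[3] ○○○○○○○○○
○○○○○○○○○
○○○○○○○○○
○○○○○○○○○
○○○^●○○○○
○○○●●○○○○
○○○○○○○○○
○○○○○○○○○
[4] ○○○○○○○○○
○○○○○○○○○
○○○○○○○○○
○○○○○○○○○
○○○●>○○○○
○○○●●○○○○
○○○○○○○○○
○○○○○○○○○
[5] ○○○○○○○○○
○○○○○○○○○
○○○○○○○○○
○○○○^○○○○
○○○●○○○○○
○○○●●○○○○
○○○○○○○○○
○○○○○○○○○
[6] ○○○○○○○○○
○○○○○○○○○
○○○○○○○○○
○○○○●>○○○
○○○●○○○○○
○○○●●○○○○
○○○○○○○○○
○○○○○○○○○

3,5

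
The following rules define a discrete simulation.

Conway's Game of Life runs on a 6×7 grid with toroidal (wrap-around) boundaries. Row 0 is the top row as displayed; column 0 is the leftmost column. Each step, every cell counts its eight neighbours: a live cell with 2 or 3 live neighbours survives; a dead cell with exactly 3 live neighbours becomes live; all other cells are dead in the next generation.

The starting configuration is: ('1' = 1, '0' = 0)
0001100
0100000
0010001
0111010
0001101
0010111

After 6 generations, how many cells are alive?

[0] 0001100
0100000
0010001
0111010
0001101
0010111
[1] 0011100
0011000
1001000
1100011
1100001
0010001
[2] 0100100
0100000
1001100
0010010
0010000
0010011
[3] 1110010
1111100
0111100
0110100
0111011
0111010
[4] 0000010
0000011
0000010
0000000
0000011
0000010
[5] 0000110
0000111
0000011
0000011
0000011
0000110
[6] 0001000
0000000
1000000
1000100
0000000
0000000

4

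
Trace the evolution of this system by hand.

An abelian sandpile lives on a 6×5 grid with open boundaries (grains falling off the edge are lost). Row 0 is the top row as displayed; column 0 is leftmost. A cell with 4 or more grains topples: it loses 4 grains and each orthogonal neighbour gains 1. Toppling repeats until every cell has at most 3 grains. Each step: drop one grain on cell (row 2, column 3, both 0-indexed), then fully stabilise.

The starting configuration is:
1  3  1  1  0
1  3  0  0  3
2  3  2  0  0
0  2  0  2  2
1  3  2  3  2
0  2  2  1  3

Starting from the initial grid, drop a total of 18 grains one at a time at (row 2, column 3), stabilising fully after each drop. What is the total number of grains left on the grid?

[0] 1  3  1  1  0
1  3  0  0  3
2  3  2  0  0
0  2  0  2  2
1  3  2  3  2
0  2  2  1  3
[1] 1  3  1  1  0
1  3  0  0  3
2  3  2  1  0
0  2  0  2  2
1  3  2  3  2
0  2  2  1  3
[2] 1  3  1  1  0
1  3  0  0  3
2  3  2  2  0
0  2  0  2  2
1  3  2  3  2
0  2  2  1  3
[3] 1  3  1  1  0
1  3  0  0  3
2  3  2  3  0
0  2  0  2  2
1  3  2  3  2
0  2  2  1  3
[4] 1  3  1  1  0
1  3  0  1  3
2  3  3  0  1
0  2  0  3  2
1  3  2  3  2
0  2  2  1  3
[5] 1  3  1  1  0
1  3  0  1  3
2  3  3  1  1
0  2  0  3  2
1  3  2  3  2
0  2  2  1  3
[6] 1  3  1  1  0
1  3  0  1  3
2  3  3  2  1
0  2  0  3  2
1  3  2  3  2
0  2  2  1  3
[7] 1  3  1  1  0
1  3  0  1  3
2  3  3  3  1
0  2  0  3  2
1  3  2  3  2
0  2  2  1  3
[8] 2  0  2  1  0
2  1  2  2  3
3  1  1  2  2
0  3  2  1  3
1  3  3  0  3
0  2  2  2  3
[9] 2  0  2  1  0
2  1  2  2  3
3  1  1  3  2
0  3  2  1  3
1  3  3  0  3
0  2  2  2  3
[10] 2  0  2  1  0
2  1  2  3  3
3  1  2  0  3
0  3  2  2  3
1  3  3  0  3
0  2  2  2  3
[11] 2  0  2  1  0
2  1  2  3  3
3  1  2  1  3
0  3  2  2  3
1  3  3  0  3
0  2  2  2  3
[12] 2  0  2  1  0
2  1  2  3  3
3  1  2  2  3
0  3  2  2  3
1  3  3  0  3
0  2  2  2  3
[13] 2  0  2  1  0
2  1  2  3  3
3  1  2  3  3
0  3  2  2  3
1  3  3  0  3
0  2  2  2  3
[14] 2  0  2  2  1
2  1  3  1  1
3  1  3  3  2
0  3  3  0  2
1  3  3  2  1
0  2  2  3  0
[15] 2  0  3  2  1
2  2  0  3  1
3  3  2  1  3
1  1  2  2  2
2  1  1  3  1
0  3  3  3  0
[16] 2  0  3  2  1
2  2  0  3  1
3  3  2  2  3
1  1  2  2  2
2  1  1  3  1
0  3  3  3  0
[17] 2  0  3  2  1
2  2  0  3  1
3  3  2  3  3
1  1  2  2  2
2  1  1  3  1
0  3  3  3  0
[18] 2  0  3  3  1
2  2  1  0  3
3  3  3  2  0
1  1  2  3  3
2  1  1  3  1
0  3  3  3  0

55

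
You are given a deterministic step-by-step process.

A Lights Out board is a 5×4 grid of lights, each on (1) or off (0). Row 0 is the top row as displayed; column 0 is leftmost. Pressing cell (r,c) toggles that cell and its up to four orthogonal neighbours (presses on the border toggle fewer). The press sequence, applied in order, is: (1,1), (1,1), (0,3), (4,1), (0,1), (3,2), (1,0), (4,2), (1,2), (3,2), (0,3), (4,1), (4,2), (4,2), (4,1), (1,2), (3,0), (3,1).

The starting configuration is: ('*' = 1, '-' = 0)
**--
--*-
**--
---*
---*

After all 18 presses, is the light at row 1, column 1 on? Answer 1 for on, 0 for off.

gen 0: **--
--*-
**--
---*
---*
gen 1: *---
**--
*---
---*
---*
gen 2: **--
--*-
**--
---*
---*
gen 3: ****
--**
**--
---*
---*
gen 4: ****
--**
**--
-*-*
****
gen 5: ---*
-***
**--
-*-*
****
gen 6: ---*
-***
***-
--*-
**-*
gen 7: *--*
*-**
-**-
--*-
**-*
gen 8: *--*
*-**
-**-
----
*-*-
gen 9: *-**
**--
-*--
----
*-*-
gen 10: *-**
**--
-**-
-***
*---
gen 11: *---
**-*
-**-
-***
*---
gen 12: *---
**-*
-**-
--**
-**-
gen 13: *---
**-*
-**-
---*
---*
gen 14: *---
**-*
-**-
--**
-**-
gen 15: *---
**-*
-**-
-***
*---
gen 16: *-*-
*-*-
-*--
-***
*---
gen 17: *-*-
*-*-
**--
*-**
----
gen 18: *-*-
*-*-
*---
-*-*
-*--

0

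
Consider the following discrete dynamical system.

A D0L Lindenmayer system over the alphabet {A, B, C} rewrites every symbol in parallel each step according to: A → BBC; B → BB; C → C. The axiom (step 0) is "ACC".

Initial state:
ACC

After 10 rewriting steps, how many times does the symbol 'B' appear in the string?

[0] ACC
[1] BBCCC
[2] BBBBCCC
[3] BBBBBBBBCCC
[4] BBBBBBBBBBBBBBBBCCC
[5] BBBBBBBBBBBBBBBBBBBBBBBBBBBBBBBBCCC
[6] BBBBBBBBBBBBBBBBBBBBBBBBBBBBBBBBBBBBBBBBBBBBBBBBBBBBBBBBBBBBBBBBCCC
[7] BBBBBBBBBBBBBBBBBBBBBBBBBBBBBBBBBBBBBBBBBBBBBBBBBBBBBBBBBB…BBBBBBBBBBBBBBBBBBBBBBBBBBBBBBBBBBBBBBBBBBBBBBBBBBBBBBBCCC  (len 131)
[8] BBBBBBBBBBBBBBBBBBBBBBBBBBBBBBBBBBBBBBBBBBBBBBBBBBBBBBBBBB…BBBBBBBBBBBBBBBBBBBBBBBBBBBBBBBBBBBBBBBBBBBBBBBBBBBBBBBCCC  (len 259)
[9] BBBBBBBBBBBBBBBBBBBBBBBBBBBBBBBBBBBBBBBBBBBBBBBBBBBBBBBBBB…BBBBBBBBBBBBBBBBBBBBBBBBBBBBBBBBBBBBBBBBBBBBBBBBBBBBBBBCCC  (len 515)
[10] BBBBBBBBBBBBBBBBBBBBBBBBBBBBBBBBBBBBBBBBBBBBBBBBBBBBBBBBBB…BBBBBBBBBBBBBBBBBBBBBBBBBBBBBBBBBBBBBBBBBBBBBBBBBBBBBBBCCC  (len 1027)

1024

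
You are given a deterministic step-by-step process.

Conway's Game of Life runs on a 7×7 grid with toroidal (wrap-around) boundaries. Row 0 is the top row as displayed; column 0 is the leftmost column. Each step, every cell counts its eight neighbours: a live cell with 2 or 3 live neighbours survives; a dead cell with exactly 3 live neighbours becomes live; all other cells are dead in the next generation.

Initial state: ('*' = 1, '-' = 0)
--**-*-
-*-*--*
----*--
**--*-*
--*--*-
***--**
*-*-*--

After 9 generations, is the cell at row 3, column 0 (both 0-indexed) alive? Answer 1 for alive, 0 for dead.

1

k=0  --**-*-
-*-*--*
----*--
**--*-*
--*--*-
***--**
*-*-*--
k=1  *----**
---*-*-
-****-*
**-**-*
--***--
*-*-**-
*---*--
k=2  *----*-
-*-*---
-*----*
------*
-------
--*--**
*--**--
k=3  ****--*
-**---*
--*----
*------
-----**
---****
**-**--
k=4  ----***
------*
*-*----
------*
*------
--**---
-------
k=5  -----**
*-----*
*-----*
**----*
-------
-------
---***-
k=6  *------
-------
-----*-
-*----*
*------
----*--
----***
k=7  -----**
-------
-------
*-----*
*------
----*-*
----***
k=8  ----*-*
-------
-------
*-----*
*----*-
*---*-*
*---*--
k=9  -----*-
-------
-------
*-----*
-*---*-
**--*--
*--**--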